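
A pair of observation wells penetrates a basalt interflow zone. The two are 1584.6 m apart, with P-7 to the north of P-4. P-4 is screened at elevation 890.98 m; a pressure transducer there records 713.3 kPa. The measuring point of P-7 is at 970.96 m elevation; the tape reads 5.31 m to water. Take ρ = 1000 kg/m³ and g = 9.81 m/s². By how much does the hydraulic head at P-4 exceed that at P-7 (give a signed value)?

Pressure head at P-4: ψ = P/(ρg) = 713.3×1000 / (1000 × 9.81) = 72.71 m.
Total head at P-4: h = z + ψ = 890.98 + 72.71 = 963.69 m.
Total head at P-7: h = 970.96 − 5.31 = 965.65 m.
Head difference: h(P-4) − h(P-7) = 963.69 − 965.65 = -1.96 m.

Δh ≈ -1.96 m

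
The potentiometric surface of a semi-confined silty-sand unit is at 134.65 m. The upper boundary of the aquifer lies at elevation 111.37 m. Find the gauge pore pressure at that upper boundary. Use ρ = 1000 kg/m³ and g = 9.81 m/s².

Pressure head at the aquifer top: ψ = h − z = 134.65 − 111.37 = 23.28 m.
P = ρgψ = 1000 × 9.81 × 23.28 = 228377 Pa ≈ 228 kPa.

P ≈ 228 kPa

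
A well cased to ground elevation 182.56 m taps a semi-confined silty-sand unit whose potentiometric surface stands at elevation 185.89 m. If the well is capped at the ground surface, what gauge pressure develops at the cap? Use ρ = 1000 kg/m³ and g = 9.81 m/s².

P ≈ 32.7 kPa

Head above the cap: Δh = 185.89 − 182.56 = 3.33 m.
P = ρgΔh = 1000 × 9.81 × 3.33 = 32667 Pa ≈ 32.7 kPa.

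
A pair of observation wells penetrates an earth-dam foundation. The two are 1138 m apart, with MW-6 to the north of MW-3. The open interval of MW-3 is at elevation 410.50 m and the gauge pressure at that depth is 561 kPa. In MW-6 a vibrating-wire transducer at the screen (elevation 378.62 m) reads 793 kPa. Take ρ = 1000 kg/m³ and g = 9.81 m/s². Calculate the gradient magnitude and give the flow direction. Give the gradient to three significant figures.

i ≈ 0.00723; groundwater flows toward the north

Pressure head at MW-3: ψ = P/(ρg) = 561×1000 / (1000 × 9.81) = 57.19 m.
Total head at MW-3: h = z + ψ = 410.50 + 57.19 = 467.69 m.
Pressure head at MW-6: ψ = P/(ρg) = 793×1000 / (1000 × 9.81) = 80.84 m.
Total head at MW-6: h = z + ψ = 378.62 + 80.84 = 459.46 m.
Head difference: h(MW-3) − h(MW-6) = 467.69 − 459.46 = 8.23 m.
Hydraulic gradient: i = |Δh| / L = 8.23 / 1138 = 0.00723.
Flow is from higher to lower head: from MW-3 toward MW-6, i.e. toward the north.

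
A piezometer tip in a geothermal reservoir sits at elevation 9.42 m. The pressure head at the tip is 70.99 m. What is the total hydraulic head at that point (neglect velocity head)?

h = z + ψ = 9.42 + 70.99 = 80.41 m.

h ≈ 80.41 m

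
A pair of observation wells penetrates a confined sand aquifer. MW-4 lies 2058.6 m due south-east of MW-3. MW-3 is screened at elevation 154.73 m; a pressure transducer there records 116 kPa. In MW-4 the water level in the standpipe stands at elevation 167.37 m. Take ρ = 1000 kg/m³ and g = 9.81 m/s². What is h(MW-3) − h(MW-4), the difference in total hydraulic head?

Pressure head at MW-3: ψ = P/(ρg) = 116×1000 / (1000 × 9.81) = 11.82 m.
Total head at MW-3: h = z + ψ = 154.73 + 11.82 = 166.55 m.
Total head at MW-4: h = 167.37 m (water level in the piezometer is the total head).
Head difference: h(MW-3) − h(MW-4) = 166.55 − 167.37 = -0.82 m.

Δh ≈ -0.82 m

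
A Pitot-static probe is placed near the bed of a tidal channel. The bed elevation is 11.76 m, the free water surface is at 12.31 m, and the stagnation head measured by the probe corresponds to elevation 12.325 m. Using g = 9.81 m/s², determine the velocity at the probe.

Near the bed, under hydrostatic conditions, the piezometric head (z + ψ) equals the free-surface elevation, 12.31 m.
Velocity head = total − piezometric = 12.325 − 12.31 = 0.015 m.
v = √(2g·h_v) = √(2 × 9.81 × 0.015) = 0.542 m/s.

v ≈ 0.542 m/s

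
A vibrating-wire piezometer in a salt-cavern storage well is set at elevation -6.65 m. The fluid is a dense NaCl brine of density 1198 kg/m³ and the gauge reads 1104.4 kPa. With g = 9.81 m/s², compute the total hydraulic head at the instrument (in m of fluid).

ψ = P/(ρg) = 1104.4×1000 / (1198 × 9.81) = 93.97 m.
h = z + ψ = -6.65 + 93.97 = 87.32 m.

h ≈ 87.32 m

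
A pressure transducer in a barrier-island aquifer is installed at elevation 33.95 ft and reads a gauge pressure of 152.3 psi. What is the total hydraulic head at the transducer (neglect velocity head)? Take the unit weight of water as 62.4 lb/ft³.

ψ = 144·P/γ = 144 × 152.3 / 62.4 = 351.46 ft.
h = z + ψ = 33.95 + 351.46 = 385.41 ft.

h ≈ 385.41 ft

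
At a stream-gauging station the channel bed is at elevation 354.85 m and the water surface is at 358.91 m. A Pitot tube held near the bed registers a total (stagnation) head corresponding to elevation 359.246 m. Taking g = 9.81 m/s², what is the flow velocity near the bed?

v ≈ 2.57 m/s

Near the bed, under hydrostatic conditions, the piezometric head (z + ψ) equals the free-surface elevation, 358.91 m.
Velocity head = total − piezometric = 359.246 − 358.91 = 0.336 m.
v = √(2g·h_v) = √(2 × 9.81 × 0.336) = 2.57 m/s.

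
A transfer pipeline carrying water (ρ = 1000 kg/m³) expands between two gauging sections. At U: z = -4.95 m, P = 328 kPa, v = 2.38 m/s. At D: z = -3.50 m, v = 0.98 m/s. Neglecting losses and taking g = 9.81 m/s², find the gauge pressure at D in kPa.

P₂ ≈ 316 kPa

Pressure head at U: ψ₁ = P₁/(ρg) = 328×1000 / (1000 × 9.81) = 33.44 m.
Velocity heads: v₁²/2g = 2.38²/19.62 = 0.289 m; v₂²/2g = 0.98²/19.62 = 0.049 m.
Total head H = z₁ + ψ₁ + v₁²/2g = -4.95 + 33.44 + 0.289 = 28.78 m.
ψ₂ = H − z₂ − v₂²/2g = 28.78 − (-3.50) − 0.049 = 32.23 m.
P₂ = ρgψ₂ = 1000 × 9.81 × 32.23 ≈ 316 kPa.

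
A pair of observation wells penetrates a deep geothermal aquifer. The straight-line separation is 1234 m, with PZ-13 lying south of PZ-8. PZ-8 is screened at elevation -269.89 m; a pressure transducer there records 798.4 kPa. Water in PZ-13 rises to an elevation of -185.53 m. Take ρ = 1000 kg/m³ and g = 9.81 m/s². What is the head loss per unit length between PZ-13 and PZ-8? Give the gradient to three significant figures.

Pressure head at PZ-8: ψ = P/(ρg) = 798.4×1000 / (1000 × 9.81) = 81.39 m.
Total head at PZ-8: h = z + ψ = -269.89 + 81.39 = -188.50 m.
Total head at PZ-13: h = -185.53 m (water level in the piezometer is the total head).
Head difference: h(PZ-8) − h(PZ-13) = -188.50 − (-185.53) = -2.97 m.
Hydraulic gradient: i = |Δh| / L = 2.97 / 1234 = 0.00241.

i ≈ 0.00241 m/m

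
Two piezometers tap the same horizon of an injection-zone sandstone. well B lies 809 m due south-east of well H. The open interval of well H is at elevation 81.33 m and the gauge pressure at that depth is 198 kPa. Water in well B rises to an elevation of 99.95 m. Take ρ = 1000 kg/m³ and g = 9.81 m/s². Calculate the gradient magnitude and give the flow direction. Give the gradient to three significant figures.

i ≈ 0.00193; groundwater flows toward the south-east

Pressure head at well H: ψ = P/(ρg) = 198×1000 / (1000 × 9.81) = 20.18 m.
Total head at well H: h = z + ψ = 81.33 + 20.18 = 101.51 m.
Total head at well B: h = 99.95 m (water level in the piezometer is the total head).
Head difference: h(well H) − h(well B) = 101.51 − 99.95 = 1.56 m.
Hydraulic gradient: i = |Δh| / L = 1.56 / 809 = 0.00193.
Flow is from higher to lower head: from well H toward well B, i.e. toward the south-east.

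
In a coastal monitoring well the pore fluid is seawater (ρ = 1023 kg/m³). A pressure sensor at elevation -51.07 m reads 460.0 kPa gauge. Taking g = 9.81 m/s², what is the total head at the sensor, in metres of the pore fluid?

h ≈ -5.23 m

ψ = P/(ρg) = 460.0×1000 / (1023 × 9.81) = 45.84 m.
h = z + ψ = -51.07 + 45.84 = -5.23 m.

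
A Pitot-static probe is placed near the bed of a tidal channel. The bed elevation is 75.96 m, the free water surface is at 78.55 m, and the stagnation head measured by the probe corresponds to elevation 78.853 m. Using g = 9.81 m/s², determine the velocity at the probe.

Near the bed, under hydrostatic conditions, the piezometric head (z + ψ) equals the free-surface elevation, 78.55 m.
Velocity head = total − piezometric = 78.853 − 78.55 = 0.303 m.
v = √(2g·h_v) = √(2 × 9.81 × 0.303) = 2.44 m/s.

v ≈ 2.44 m/s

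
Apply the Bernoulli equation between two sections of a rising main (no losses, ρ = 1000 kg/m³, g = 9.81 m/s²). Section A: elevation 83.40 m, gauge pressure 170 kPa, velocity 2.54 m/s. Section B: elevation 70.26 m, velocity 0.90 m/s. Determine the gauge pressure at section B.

P₂ ≈ 302 kPa

Pressure head at A: ψ₁ = P₁/(ρg) = 170×1000 / (1000 × 9.81) = 17.33 m.
Velocity heads: v₁²/2g = 2.54²/19.62 = 0.329 m; v₂²/2g = 0.90²/19.62 = 0.041 m.
Total head H = z₁ + ψ₁ + v₁²/2g = 83.40 + 17.33 + 0.329 = 101.06 m.
ψ₂ = H − z₂ − v₂²/2g = 101.06 − 70.26 − 0.041 = 30.76 m.
P₂ = ρgψ₂ = 1000 × 9.81 × 30.76 ≈ 302 kPa.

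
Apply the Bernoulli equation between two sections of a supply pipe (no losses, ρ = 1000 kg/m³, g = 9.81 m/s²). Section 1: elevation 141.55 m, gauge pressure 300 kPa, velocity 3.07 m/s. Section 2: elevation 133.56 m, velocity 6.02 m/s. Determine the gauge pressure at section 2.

Pressure head at 1: ψ₁ = P₁/(ρg) = 300×1000 / (1000 × 9.81) = 30.58 m.
Velocity heads: v₁²/2g = 3.07²/19.62 = 0.480 m; v₂²/2g = 6.02²/19.62 = 1.847 m.
Total head H = z₁ + ψ₁ + v₁²/2g = 141.55 + 30.58 + 0.480 = 172.61 m.
ψ₂ = H − z₂ − v₂²/2g = 172.61 − 133.56 − 1.847 = 37.20 m.
P₂ = ρgψ₂ = 1000 × 9.81 × 37.20 ≈ 365 kPa.

P₂ ≈ 365 kPa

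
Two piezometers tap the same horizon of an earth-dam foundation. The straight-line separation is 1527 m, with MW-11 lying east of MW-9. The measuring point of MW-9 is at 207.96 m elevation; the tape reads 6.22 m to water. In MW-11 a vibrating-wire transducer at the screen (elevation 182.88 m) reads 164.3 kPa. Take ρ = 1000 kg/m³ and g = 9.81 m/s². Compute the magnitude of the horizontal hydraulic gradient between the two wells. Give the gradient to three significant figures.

i ≈ 0.00138

Total head at MW-9: h = 207.96 − 6.22 = 201.74 m.
Pressure head at MW-11: ψ = P/(ρg) = 164.3×1000 / (1000 × 9.81) = 16.75 m.
Total head at MW-11: h = z + ψ = 182.88 + 16.75 = 199.63 m.
Head difference: h(MW-9) − h(MW-11) = 201.74 − 199.63 = 2.11 m.
Hydraulic gradient: i = |Δh| / L = 2.11 / 1527 = 0.00138.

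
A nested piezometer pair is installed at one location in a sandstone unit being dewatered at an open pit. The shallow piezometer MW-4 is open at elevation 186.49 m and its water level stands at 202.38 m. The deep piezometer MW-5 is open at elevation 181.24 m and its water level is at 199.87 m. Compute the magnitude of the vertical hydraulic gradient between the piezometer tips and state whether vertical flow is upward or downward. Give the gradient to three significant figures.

Total head at MW-4: h = 202.38 m (water level in the standpipe).
Total head at MW-5: h = 199.87 m.
Δh = h(MW-4) − h(MW-5) = 202.38 − 199.87 = 2.51 m.
Vertical separation Δz = 186.49 − 181.24 = 5.25 m.
|i_v| = |Δh| / Δz = 2.51 / 5.25 = 0.478.
Head is higher in the shallow piezometer, so vertical flow is downward (recharge condition).

|i_v| ≈ 0.478; vertical flow is downward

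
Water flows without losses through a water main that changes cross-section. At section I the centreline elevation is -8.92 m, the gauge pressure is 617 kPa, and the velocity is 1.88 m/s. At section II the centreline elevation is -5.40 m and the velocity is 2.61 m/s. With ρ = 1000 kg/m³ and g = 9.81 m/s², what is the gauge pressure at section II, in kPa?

P₂ ≈ 581 kPa

Pressure head at I: ψ₁ = P₁/(ρg) = 617×1000 / (1000 × 9.81) = 62.90 m.
Velocity heads: v₁²/2g = 1.88²/19.62 = 0.180 m; v₂²/2g = 2.61²/19.62 = 0.347 m.
Total head H = z₁ + ψ₁ + v₁²/2g = -8.92 + 62.90 + 0.180 = 54.16 m.
ψ₂ = H − z₂ − v₂²/2g = 54.16 − (-5.40) − 0.347 = 59.21 m.
P₂ = ρgψ₂ = 1000 × 9.81 × 59.21 ≈ 581 kPa.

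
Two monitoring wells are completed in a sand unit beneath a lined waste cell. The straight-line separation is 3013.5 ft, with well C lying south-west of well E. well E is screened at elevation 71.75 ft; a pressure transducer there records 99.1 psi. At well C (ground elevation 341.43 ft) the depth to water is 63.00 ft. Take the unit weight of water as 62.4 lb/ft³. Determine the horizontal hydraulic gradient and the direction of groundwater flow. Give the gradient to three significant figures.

Pressure head at well E: ψ = 144·P/γ = 144 × 99.1 / 62.4 = 228.69 ft.
Total head at well E: h = z + ψ = 71.75 + 228.69 = 300.44 ft.
Total head at well C: h = 341.43 − 63.00 = 278.43 ft.
Head difference: h(well E) − h(well C) = 300.44 − 278.43 = 22.01 ft.
Hydraulic gradient: i = |Δh| / L = 22.01 / 3013.5 = 0.00730.
Flow is from higher to lower head: from well E toward well C, i.e. toward the south-west.

i ≈ 0.00730; groundwater flows toward the south-west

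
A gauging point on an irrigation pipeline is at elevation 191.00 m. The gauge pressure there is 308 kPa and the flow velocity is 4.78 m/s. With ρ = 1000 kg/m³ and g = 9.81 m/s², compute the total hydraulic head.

Pressure head ψ = P/(ρg) = 308×1000 / (1000 × 9.81) = 31.40 m.
Velocity head = v²/(2g) = 4.78² / (2 × 9.81) = 1.165 m.
h = z + ψ + v²/(2g) = 191.00 + 31.40 + 1.165 = 223.56 m.

h ≈ 223.56 m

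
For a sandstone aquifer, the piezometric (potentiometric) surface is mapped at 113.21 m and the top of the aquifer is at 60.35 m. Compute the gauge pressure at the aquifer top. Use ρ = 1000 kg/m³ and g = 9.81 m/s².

Pressure head at the aquifer top: ψ = h − z = 113.21 − 60.35 = 52.86 m.
P = ρgψ = 1000 × 9.81 × 52.86 = 518557 Pa ≈ 519 kPa.

P ≈ 519 kPa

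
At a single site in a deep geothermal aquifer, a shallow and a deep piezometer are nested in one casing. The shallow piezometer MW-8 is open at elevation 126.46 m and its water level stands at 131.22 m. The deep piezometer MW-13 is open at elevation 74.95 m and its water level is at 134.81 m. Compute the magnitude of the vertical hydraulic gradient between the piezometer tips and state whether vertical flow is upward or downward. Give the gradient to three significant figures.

|i_v| ≈ 0.0697; vertical flow is upward

Total head at MW-8: h = 131.22 m (water level in the standpipe).
Total head at MW-13: h = 134.81 m.
Δh = h(MW-8) − h(MW-13) = 131.22 − 134.81 = -3.59 m.
Vertical separation Δz = 126.46 − 74.95 = 51.51 m.
|i_v| = |Δh| / Δz = 3.59 / 51.51 = 0.0697.
Head is higher in the deep piezometer, so vertical flow is upward (discharge condition).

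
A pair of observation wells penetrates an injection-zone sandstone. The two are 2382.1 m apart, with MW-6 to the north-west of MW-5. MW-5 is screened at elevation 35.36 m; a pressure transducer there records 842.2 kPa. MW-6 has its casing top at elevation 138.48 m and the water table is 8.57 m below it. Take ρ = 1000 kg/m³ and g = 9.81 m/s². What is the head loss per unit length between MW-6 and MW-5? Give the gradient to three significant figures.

Pressure head at MW-5: ψ = P/(ρg) = 842.2×1000 / (1000 × 9.81) = 85.85 m.
Total head at MW-5: h = z + ψ = 35.36 + 85.85 = 121.21 m.
Total head at MW-6: h = 138.48 − 8.57 = 129.91 m.
Head difference: h(MW-5) − h(MW-6) = 121.21 − 129.91 = -8.70 m.
Hydraulic gradient: i = |Δh| / L = 8.70 / 2382.1 = 0.00365.

i ≈ 0.00365 m/m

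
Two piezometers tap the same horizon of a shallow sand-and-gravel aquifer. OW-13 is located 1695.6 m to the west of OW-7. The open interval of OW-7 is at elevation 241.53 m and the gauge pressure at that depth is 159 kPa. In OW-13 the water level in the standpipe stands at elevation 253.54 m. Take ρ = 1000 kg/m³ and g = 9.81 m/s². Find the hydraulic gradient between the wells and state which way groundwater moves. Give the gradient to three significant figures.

i ≈ 0.00248; groundwater flows toward the west

Pressure head at OW-7: ψ = P/(ρg) = 159×1000 / (1000 × 9.81) = 16.21 m.
Total head at OW-7: h = z + ψ = 241.53 + 16.21 = 257.74 m.
Total head at OW-13: h = 253.54 m (water level in the piezometer is the total head).
Head difference: h(OW-7) − h(OW-13) = 257.74 − 253.54 = 4.20 m.
Hydraulic gradient: i = |Δh| / L = 4.20 / 1695.6 = 0.00248.
Flow is from higher to lower head: from OW-7 toward OW-13, i.e. toward the west.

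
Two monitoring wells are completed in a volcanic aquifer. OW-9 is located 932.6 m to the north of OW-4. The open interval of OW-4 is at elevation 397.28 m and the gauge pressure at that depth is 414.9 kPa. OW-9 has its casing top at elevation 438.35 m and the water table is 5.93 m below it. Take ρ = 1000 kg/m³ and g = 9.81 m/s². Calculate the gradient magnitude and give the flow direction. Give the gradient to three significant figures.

i ≈ 0.00767; groundwater flows toward the north

Pressure head at OW-4: ψ = P/(ρg) = 414.9×1000 / (1000 × 9.81) = 42.29 m.
Total head at OW-4: h = z + ψ = 397.28 + 42.29 = 439.57 m.
Total head at OW-9: h = 438.35 − 5.93 = 432.42 m.
Head difference: h(OW-4) − h(OW-9) = 439.57 − 432.42 = 7.15 m.
Hydraulic gradient: i = |Δh| / L = 7.15 / 932.6 = 0.00767.
Flow is from higher to lower head: from OW-4 toward OW-9, i.e. toward the north.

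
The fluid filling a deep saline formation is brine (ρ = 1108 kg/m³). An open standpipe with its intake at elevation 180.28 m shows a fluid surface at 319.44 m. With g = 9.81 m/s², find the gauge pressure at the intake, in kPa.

Pressure head ψ = h − z = 319.44 − 180.28 = 139.16 m.
P = ρgψ = 1108 × 9.81 × 139.16 = 1512597 Pa ≈ 1510 kPa.

P ≈ 1510 kPa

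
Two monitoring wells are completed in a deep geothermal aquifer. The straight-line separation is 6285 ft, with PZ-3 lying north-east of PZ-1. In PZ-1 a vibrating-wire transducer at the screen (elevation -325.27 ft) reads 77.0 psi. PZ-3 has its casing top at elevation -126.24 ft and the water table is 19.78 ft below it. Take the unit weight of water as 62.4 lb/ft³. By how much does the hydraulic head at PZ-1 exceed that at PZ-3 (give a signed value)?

Δh ≈ -1.56 ft

Pressure head at PZ-1: ψ = 144·P/γ = 144 × 77.0 / 62.4 = 177.69 ft.
Total head at PZ-1: h = z + ψ = -325.27 + 177.69 = -147.58 ft.
Total head at PZ-3: h = -126.24 − 19.78 = -146.02 ft.
Head difference: h(PZ-1) − h(PZ-3) = -147.58 − (-146.02) = -1.56 ft.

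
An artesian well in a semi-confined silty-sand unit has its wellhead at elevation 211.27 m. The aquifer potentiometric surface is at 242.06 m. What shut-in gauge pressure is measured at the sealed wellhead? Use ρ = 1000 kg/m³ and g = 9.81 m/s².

P ≈ 302 kPa

Head above the cap: Δh = 242.06 − 211.27 = 30.79 m.
P = ρgΔh = 1000 × 9.81 × 30.79 = 302050 Pa ≈ 302 kPa.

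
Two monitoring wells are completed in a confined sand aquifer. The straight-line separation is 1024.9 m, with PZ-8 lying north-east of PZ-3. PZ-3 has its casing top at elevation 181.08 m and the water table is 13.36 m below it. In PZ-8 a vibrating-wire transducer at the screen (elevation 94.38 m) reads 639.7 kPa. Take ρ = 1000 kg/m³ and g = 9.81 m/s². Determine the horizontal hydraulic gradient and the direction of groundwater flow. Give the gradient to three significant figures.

Total head at PZ-3: h = 181.08 − 13.36 = 167.72 m.
Pressure head at PZ-8: ψ = P/(ρg) = 639.7×1000 / (1000 × 9.81) = 65.21 m.
Total head at PZ-8: h = z + ψ = 94.38 + 65.21 = 159.59 m.
Head difference: h(PZ-3) − h(PZ-8) = 167.72 − 159.59 = 8.13 m.
Hydraulic gradient: i = |Δh| / L = 8.13 / 1024.9 = 0.00793.
Flow is from higher to lower head: from PZ-3 toward PZ-8, i.e. toward the north-east.

i ≈ 0.00793; groundwater flows toward the north-east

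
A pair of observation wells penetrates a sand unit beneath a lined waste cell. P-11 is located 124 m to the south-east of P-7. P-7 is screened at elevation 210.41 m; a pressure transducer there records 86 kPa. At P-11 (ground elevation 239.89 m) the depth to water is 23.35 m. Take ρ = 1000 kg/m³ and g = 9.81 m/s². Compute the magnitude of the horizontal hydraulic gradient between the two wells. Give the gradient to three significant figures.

Pressure head at P-7: ψ = P/(ρg) = 86×1000 / (1000 × 9.81) = 8.77 m.
Total head at P-7: h = z + ψ = 210.41 + 8.77 = 219.18 m.
Total head at P-11: h = 239.89 − 23.35 = 216.54 m.
Head difference: h(P-7) − h(P-11) = 219.18 − 216.54 = 2.64 m.
Hydraulic gradient: i = |Δh| / L = 2.64 / 124 = 0.0213.

i ≈ 0.0213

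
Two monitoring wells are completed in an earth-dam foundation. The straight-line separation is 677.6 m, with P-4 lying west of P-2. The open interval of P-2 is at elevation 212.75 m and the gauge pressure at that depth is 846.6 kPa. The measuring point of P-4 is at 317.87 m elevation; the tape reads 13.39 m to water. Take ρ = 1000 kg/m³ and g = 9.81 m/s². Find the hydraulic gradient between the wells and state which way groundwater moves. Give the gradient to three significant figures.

Pressure head at P-2: ψ = P/(ρg) = 846.6×1000 / (1000 × 9.81) = 86.30 m.
Total head at P-2: h = z + ψ = 212.75 + 86.30 = 299.05 m.
Total head at P-4: h = 317.87 − 13.39 = 304.48 m.
Head difference: h(P-2) − h(P-4) = 299.05 − 304.48 = -5.43 m.
Hydraulic gradient: i = |Δh| / L = 5.43 / 677.6 = 0.00801.
Flow is from higher to lower head: from P-4 toward P-2, i.e. toward the east.

i ≈ 0.00801; groundwater flows toward the east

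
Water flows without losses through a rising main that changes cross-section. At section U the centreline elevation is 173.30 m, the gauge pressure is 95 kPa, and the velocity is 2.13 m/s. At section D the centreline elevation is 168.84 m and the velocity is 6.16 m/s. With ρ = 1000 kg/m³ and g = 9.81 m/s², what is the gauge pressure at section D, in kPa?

P₂ ≈ 122 kPa

Pressure head at U: ψ₁ = P₁/(ρg) = 95×1000 / (1000 × 9.81) = 9.68 m.
Velocity heads: v₁²/2g = 2.13²/19.62 = 0.231 m; v₂²/2g = 6.16²/19.62 = 1.934 m.
Total head H = z₁ + ψ₁ + v₁²/2g = 173.30 + 9.68 + 0.231 = 183.21 m.
ψ₂ = H − z₂ − v₂²/2g = 183.21 − 168.84 − 1.934 = 12.44 m.
P₂ = ρgψ₂ = 1000 × 9.81 × 12.44 ≈ 122 kPa.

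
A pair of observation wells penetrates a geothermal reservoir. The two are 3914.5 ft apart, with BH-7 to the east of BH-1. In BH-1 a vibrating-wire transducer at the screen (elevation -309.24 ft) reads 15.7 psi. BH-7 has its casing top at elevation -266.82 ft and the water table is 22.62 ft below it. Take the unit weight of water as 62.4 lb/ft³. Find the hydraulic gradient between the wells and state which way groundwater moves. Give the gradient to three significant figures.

i ≈ 0.00420; groundwater flows toward the east

Pressure head at BH-1: ψ = 144·P/γ = 144 × 15.7 / 62.4 = 36.23 ft.
Total head at BH-1: h = z + ψ = -309.24 + 36.23 = -273.01 ft.
Total head at BH-7: h = -266.82 − 22.62 = -289.44 ft.
Head difference: h(BH-1) − h(BH-7) = -273.01 − (-289.44) = 16.43 ft.
Hydraulic gradient: i = |Δh| / L = 16.43 / 3914.5 = 0.00420.
Flow is from higher to lower head: from BH-1 toward BH-7, i.e. toward the east.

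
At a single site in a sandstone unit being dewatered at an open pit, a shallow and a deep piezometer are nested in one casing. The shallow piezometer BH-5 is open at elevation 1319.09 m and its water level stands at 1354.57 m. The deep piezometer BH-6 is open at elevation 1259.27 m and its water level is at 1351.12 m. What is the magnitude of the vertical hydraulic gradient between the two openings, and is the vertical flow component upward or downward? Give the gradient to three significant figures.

Total head at BH-5: h = 1354.57 m (water level in the standpipe).
Total head at BH-6: h = 1351.12 m.
Δh = h(BH-5) − h(BH-6) = 1354.57 − 1351.12 = 3.45 m.
Vertical separation Δz = 1319.09 − 1259.27 = 59.82 m.
|i_v| = |Δh| / Δz = 3.45 / 59.82 = 0.0577.
Head is higher in the shallow piezometer, so vertical flow is downward (recharge condition).

|i_v| ≈ 0.0577; vertical flow is downward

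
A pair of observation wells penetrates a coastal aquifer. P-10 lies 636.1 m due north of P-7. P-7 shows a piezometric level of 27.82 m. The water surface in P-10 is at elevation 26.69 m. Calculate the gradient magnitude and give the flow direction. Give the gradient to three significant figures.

i ≈ 0.00178; groundwater flows toward the north

Total head at P-7: h = 27.82 m (water level in the piezometer is the total head).
Total head at P-10: h = 26.69 m (water level in the piezometer is the total head).
Head difference: h(P-7) − h(P-10) = 27.82 − 26.69 = 1.13 m.
Hydraulic gradient: i = |Δh| / L = 1.13 / 636.1 = 0.00178.
Flow is from higher to lower head: from P-7 toward P-10, i.e. toward the north.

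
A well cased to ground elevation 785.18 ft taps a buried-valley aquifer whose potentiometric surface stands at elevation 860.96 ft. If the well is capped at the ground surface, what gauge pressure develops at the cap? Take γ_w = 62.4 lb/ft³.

Head above the cap: Δh = 860.96 − 785.18 = 75.78 ft.
P = γΔh/144 = 62.4 × 75.78 / 144 = 32.8 psi.

P ≈ 32.8 psi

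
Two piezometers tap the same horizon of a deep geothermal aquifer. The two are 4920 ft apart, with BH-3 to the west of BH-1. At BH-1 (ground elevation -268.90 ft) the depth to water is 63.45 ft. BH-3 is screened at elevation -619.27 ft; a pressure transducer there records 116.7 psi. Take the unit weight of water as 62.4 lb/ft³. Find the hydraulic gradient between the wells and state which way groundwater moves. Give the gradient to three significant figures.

i ≈ 0.00358; groundwater flows toward the west

Total head at BH-1: h = -268.90 − 63.45 = -332.35 ft.
Pressure head at BH-3: ψ = 144·P/γ = 144 × 116.7 / 62.4 = 269.31 ft.
Total head at BH-3: h = z + ψ = -619.27 + 269.31 = -349.96 ft.
Head difference: h(BH-1) − h(BH-3) = -332.35 − (-349.96) = 17.61 ft.
Hydraulic gradient: i = |Δh| / L = 17.61 / 4920 = 0.00358.
Flow is from higher to lower head: from BH-1 toward BH-3, i.e. toward the west.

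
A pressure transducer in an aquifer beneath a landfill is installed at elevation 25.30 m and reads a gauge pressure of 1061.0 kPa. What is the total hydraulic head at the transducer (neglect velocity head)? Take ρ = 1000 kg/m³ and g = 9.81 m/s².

ψ = P/(ρg) = 1061.0×1000 / (1000 × 9.81) = 108.15 m.
h = z + ψ = 25.30 + 108.15 = 133.45 m.

h ≈ 133.45 m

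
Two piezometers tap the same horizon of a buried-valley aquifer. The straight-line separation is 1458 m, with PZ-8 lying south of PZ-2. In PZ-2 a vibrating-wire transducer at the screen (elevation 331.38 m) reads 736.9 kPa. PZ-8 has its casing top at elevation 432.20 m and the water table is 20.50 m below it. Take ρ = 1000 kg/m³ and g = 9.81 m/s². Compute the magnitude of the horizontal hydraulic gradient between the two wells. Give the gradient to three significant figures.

Pressure head at PZ-2: ψ = P/(ρg) = 736.9×1000 / (1000 × 9.81) = 75.12 m.
Total head at PZ-2: h = z + ψ = 331.38 + 75.12 = 406.50 m.
Total head at PZ-8: h = 432.20 − 20.50 = 411.70 m.
Head difference: h(PZ-2) − h(PZ-8) = 406.50 − 411.70 = -5.20 m.
Hydraulic gradient: i = |Δh| / L = 5.20 / 1458 = 0.00357.

i ≈ 0.00357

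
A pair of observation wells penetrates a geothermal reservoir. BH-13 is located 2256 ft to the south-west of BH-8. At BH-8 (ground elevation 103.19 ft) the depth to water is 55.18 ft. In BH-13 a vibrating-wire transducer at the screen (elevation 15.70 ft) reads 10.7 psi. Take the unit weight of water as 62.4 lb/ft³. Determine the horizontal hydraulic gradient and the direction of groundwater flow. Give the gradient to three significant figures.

Total head at BH-8: h = 103.19 − 55.18 = 48.01 ft.
Pressure head at BH-13: ψ = 144·P/γ = 144 × 10.7 / 62.4 = 24.69 ft.
Total head at BH-13: h = z + ψ = 15.70 + 24.69 = 40.39 ft.
Head difference: h(BH-8) − h(BH-13) = 48.01 − 40.39 = 7.62 ft.
Hydraulic gradient: i = |Δh| / L = 7.62 / 2256 = 0.00338.
Flow is from higher to lower head: from BH-8 toward BH-13, i.e. toward the south-west.

i ≈ 0.00338; groundwater flows toward the south-west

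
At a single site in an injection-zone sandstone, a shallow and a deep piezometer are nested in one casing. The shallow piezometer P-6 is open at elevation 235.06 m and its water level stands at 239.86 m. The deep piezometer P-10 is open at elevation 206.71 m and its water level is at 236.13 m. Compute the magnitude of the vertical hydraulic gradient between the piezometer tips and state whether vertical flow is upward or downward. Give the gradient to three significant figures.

Total head at P-6: h = 239.86 m (water level in the standpipe).
Total head at P-10: h = 236.13 m.
Δh = h(P-6) − h(P-10) = 239.86 − 236.13 = 3.73 m.
Vertical separation Δz = 235.06 − 206.71 = 28.35 m.
|i_v| = |Δh| / Δz = 3.73 / 28.35 = 0.132.
Head is higher in the shallow piezometer, so vertical flow is downward (recharge condition).

|i_v| ≈ 0.132; vertical flow is downward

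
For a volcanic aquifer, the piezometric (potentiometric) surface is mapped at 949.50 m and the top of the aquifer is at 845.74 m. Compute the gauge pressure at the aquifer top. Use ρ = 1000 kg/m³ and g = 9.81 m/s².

Pressure head at the aquifer top: ψ = h − z = 949.50 − 845.74 = 103.76 m.
P = ρgψ = 1000 × 9.81 × 103.76 = 1017886 Pa ≈ 1020 kPa.

P ≈ 1020 kPa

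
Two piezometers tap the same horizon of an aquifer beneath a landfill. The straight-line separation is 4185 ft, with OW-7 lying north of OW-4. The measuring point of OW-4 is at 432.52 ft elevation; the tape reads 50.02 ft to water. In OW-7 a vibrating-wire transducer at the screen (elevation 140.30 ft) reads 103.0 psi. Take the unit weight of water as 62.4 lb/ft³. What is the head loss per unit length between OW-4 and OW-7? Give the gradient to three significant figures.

Total head at OW-4: h = 432.52 − 50.02 = 382.50 ft.
Pressure head at OW-7: ψ = 144·P/γ = 144 × 103.0 / 62.4 = 237.69 ft.
Total head at OW-7: h = z + ψ = 140.30 + 237.69 = 377.99 ft.
Head difference: h(OW-4) − h(OW-7) = 382.50 − 377.99 = 4.51 ft.
Hydraulic gradient: i = |Δh| / L = 4.51 / 4185 = 0.00108.

i ≈ 0.00108 ft/ft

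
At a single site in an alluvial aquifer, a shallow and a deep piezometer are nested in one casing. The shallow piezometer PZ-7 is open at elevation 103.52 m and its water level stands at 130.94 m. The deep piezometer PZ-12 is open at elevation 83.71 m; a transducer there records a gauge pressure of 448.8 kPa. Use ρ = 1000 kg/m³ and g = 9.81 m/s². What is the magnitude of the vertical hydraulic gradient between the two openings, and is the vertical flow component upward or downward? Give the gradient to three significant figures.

|i_v| ≈ 0.0747; vertical flow is downward

Total head at PZ-7: h = 130.94 m (water level in the standpipe).
Pressure head at PZ-12: ψ = P/(ρg) = 448.8×1000 / (1000 × 9.81) = 45.75 m.
Total head at PZ-12: h = z + ψ = 83.71 + 45.75 = 129.46 m.
Δh = h(PZ-7) − h(PZ-12) = 130.94 − 129.46 = 1.48 m.
Vertical separation Δz = 103.52 − 83.71 = 19.81 m.
|i_v| = |Δh| / Δz = 1.48 / 19.81 = 0.0747.
Head is higher in the shallow piezometer, so vertical flow is downward (recharge condition).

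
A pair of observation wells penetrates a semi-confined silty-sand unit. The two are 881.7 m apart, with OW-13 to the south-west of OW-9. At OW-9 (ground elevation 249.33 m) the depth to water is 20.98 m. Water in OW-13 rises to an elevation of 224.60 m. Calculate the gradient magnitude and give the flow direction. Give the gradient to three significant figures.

i ≈ 0.00425; groundwater flows toward the south-west

Total head at OW-9: h = 249.33 − 20.98 = 228.35 m.
Total head at OW-13: h = 224.60 m (water level in the piezometer is the total head).
Head difference: h(OW-9) − h(OW-13) = 228.35 − 224.60 = 3.75 m.
Hydraulic gradient: i = |Δh| / L = 3.75 / 881.7 = 0.00425.
Flow is from higher to lower head: from OW-9 toward OW-13, i.e. toward the south-west.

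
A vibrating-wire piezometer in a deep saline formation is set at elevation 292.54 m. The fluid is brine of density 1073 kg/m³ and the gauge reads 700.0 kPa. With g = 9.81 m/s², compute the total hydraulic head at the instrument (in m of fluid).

ψ = P/(ρg) = 700.0×1000 / (1073 × 9.81) = 66.50 m.
h = z + ψ = 292.54 + 66.50 = 359.04 m.

h ≈ 359.04 m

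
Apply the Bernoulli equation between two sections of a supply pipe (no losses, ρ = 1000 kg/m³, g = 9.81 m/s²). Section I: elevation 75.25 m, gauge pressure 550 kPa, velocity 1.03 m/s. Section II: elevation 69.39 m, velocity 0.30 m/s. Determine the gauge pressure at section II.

Pressure head at I: ψ₁ = P₁/(ρg) = 550×1000 / (1000 × 9.81) = 56.07 m.
Velocity heads: v₁²/2g = 1.03²/19.62 = 0.054 m; v₂²/2g = 0.30²/19.62 = 0.005 m.
Total head H = z₁ + ψ₁ + v₁²/2g = 75.25 + 56.07 + 0.054 = 131.37 m.
ψ₂ = H − z₂ − v₂²/2g = 131.37 − 69.39 − 0.005 = 61.98 m.
P₂ = ρgψ₂ = 1000 × 9.81 × 61.98 ≈ 608 kPa.

P₂ ≈ 608 kPa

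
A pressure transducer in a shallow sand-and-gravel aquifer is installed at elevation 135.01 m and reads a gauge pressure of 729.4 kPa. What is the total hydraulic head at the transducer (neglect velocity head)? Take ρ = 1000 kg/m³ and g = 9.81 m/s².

ψ = P/(ρg) = 729.4×1000 / (1000 × 9.81) = 74.35 m.
h = z + ψ = 135.01 + 74.35 = 209.36 m.

h ≈ 209.36 m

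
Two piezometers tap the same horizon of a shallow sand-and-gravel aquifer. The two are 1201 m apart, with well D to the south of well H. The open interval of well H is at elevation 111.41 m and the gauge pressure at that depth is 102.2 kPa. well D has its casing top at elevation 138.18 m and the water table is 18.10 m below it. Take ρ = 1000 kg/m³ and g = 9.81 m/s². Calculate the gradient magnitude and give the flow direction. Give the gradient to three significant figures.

Pressure head at well H: ψ = P/(ρg) = 102.2×1000 / (1000 × 9.81) = 10.42 m.
Total head at well H: h = z + ψ = 111.41 + 10.42 = 121.83 m.
Total head at well D: h = 138.18 − 18.10 = 120.08 m.
Head difference: h(well H) − h(well D) = 121.83 − 120.08 = 1.75 m.
Hydraulic gradient: i = |Δh| / L = 1.75 / 1201 = 0.00146.
Flow is from higher to lower head: from well H toward well D, i.e. toward the south.

i ≈ 0.00146; groundwater flows toward the south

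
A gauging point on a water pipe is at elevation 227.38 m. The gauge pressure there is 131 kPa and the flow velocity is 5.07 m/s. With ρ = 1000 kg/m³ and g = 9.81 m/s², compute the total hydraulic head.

Pressure head ψ = P/(ρg) = 131×1000 / (1000 × 9.81) = 13.35 m.
Velocity head = v²/(2g) = 5.07² / (2 × 9.81) = 1.310 m.
h = z + ψ + v²/(2g) = 227.38 + 13.35 + 1.310 = 242.04 m.

h ≈ 242.04 m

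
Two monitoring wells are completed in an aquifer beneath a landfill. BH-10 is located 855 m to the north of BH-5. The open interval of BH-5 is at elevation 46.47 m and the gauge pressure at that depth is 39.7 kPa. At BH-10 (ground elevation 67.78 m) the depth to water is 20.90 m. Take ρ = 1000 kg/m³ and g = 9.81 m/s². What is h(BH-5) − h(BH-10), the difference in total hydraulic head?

Pressure head at BH-5: ψ = P/(ρg) = 39.7×1000 / (1000 × 9.81) = 4.05 m.
Total head at BH-5: h = z + ψ = 46.47 + 4.05 = 50.52 m.
Total head at BH-10: h = 67.78 − 20.90 = 46.88 m.
Head difference: h(BH-5) − h(BH-10) = 50.52 − 46.88 = 3.64 m.

Δh ≈ 3.64 m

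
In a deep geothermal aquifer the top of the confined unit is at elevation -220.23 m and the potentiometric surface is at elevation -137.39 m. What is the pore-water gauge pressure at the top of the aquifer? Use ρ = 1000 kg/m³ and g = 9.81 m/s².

P ≈ 813 kPa

Pressure head at the aquifer top: ψ = h − z = -137.39 − (-220.23) = 82.84 m.
P = ρgψ = 1000 × 9.81 × 82.84 = 812660 Pa ≈ 813 kPa.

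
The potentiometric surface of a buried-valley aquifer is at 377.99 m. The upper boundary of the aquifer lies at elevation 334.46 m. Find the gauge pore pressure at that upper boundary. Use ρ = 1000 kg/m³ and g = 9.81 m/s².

Pressure head at the aquifer top: ψ = h − z = 377.99 − 334.46 = 43.53 m.
P = ρgψ = 1000 × 9.81 × 43.53 = 427029 Pa ≈ 427 kPa.

P ≈ 427 kPa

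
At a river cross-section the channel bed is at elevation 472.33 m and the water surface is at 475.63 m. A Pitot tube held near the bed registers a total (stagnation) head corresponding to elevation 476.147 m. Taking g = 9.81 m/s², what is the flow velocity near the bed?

v ≈ 3.18 m/s

Near the bed, under hydrostatic conditions, the piezometric head (z + ψ) equals the free-surface elevation, 475.63 m.
Velocity head = total − piezometric = 476.147 − 475.63 = 0.517 m.
v = √(2g·h_v) = √(2 × 9.81 × 0.517) = 3.18 m/s.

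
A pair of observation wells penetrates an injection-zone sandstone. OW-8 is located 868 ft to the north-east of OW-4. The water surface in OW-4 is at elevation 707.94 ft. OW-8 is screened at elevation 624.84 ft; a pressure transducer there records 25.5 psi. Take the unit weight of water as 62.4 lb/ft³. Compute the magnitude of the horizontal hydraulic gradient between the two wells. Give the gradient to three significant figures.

Total head at OW-4: h = 707.94 ft (water level in the piezometer is the total head).
Pressure head at OW-8: ψ = 144·P/γ = 144 × 25.5 / 62.4 = 58.85 ft.
Total head at OW-8: h = z + ψ = 624.84 + 58.85 = 683.69 ft.
Head difference: h(OW-4) − h(OW-8) = 707.94 − 683.69 = 24.25 ft.
Hydraulic gradient: i = |Δh| / L = 24.25 / 868 = 0.0279.

i ≈ 0.0279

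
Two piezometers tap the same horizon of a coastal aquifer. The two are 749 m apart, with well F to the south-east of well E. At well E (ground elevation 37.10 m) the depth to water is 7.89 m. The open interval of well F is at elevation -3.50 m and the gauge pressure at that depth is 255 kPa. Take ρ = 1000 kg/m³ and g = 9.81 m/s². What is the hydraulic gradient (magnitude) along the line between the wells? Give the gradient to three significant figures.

Total head at well E: h = 37.10 − 7.89 = 29.21 m.
Pressure head at well F: ψ = P/(ρg) = 255×1000 / (1000 × 9.81) = 25.99 m.
Total head at well F: h = z + ψ = -3.50 + 25.99 = 22.49 m.
Head difference: h(well E) − h(well F) = 29.21 − 22.49 = 6.72 m.
Hydraulic gradient: i = |Δh| / L = 6.72 / 749 = 0.00897.

i ≈ 0.00897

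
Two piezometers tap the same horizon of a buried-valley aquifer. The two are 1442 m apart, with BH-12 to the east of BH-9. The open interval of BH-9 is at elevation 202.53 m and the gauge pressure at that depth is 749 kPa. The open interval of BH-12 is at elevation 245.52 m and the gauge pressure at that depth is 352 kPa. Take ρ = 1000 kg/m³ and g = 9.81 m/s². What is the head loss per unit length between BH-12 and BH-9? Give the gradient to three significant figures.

Pressure head at BH-9: ψ = P/(ρg) = 749×1000 / (1000 × 9.81) = 76.35 m.
Total head at BH-9: h = z + ψ = 202.53 + 76.35 = 278.88 m.
Pressure head at BH-12: ψ = P/(ρg) = 352×1000 / (1000 × 9.81) = 35.88 m.
Total head at BH-12: h = z + ψ = 245.52 + 35.88 = 281.40 m.
Head difference: h(BH-9) − h(BH-12) = 278.88 − 281.40 = -2.52 m.
Hydraulic gradient: i = |Δh| / L = 2.52 / 1442 = 0.00175.

i ≈ 0.00175 m/m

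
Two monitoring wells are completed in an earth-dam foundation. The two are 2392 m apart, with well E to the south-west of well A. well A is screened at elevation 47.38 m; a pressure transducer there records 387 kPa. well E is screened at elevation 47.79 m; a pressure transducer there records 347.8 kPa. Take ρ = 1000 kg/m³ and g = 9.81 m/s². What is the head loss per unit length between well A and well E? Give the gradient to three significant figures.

i ≈ 0.00150 m/m

Pressure head at well A: ψ = P/(ρg) = 387×1000 / (1000 × 9.81) = 39.45 m.
Total head at well A: h = z + ψ = 47.38 + 39.45 = 86.83 m.
Pressure head at well E: ψ = P/(ρg) = 347.8×1000 / (1000 × 9.81) = 35.45 m.
Total head at well E: h = z + ψ = 47.79 + 35.45 = 83.24 m.
Head difference: h(well A) − h(well E) = 86.83 − 83.24 = 3.59 m.
Hydraulic gradient: i = |Δh| / L = 3.59 / 2392 = 0.00150.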